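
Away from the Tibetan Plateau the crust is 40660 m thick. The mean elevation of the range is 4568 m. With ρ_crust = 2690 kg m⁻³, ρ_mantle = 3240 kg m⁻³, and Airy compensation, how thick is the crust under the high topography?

Root depth r = h ρ_c / (ρ_m − ρ_c) = 4568 m × 2690 / 550 = 22340 m.
Total thickness = T + h + r = 40660 m + 4568 m + 22340 m = 67600 m.

67600 m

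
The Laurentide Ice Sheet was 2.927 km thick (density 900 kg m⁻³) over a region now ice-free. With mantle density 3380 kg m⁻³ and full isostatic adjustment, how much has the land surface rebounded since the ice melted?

Removing the load lets mantle flow back in; uplift u satisfies ρ_ice t = ρ_m u.
u = t ρ_ice/ρ_m = 2.927 km × 900/3380 = 0.779 km.

0.779 km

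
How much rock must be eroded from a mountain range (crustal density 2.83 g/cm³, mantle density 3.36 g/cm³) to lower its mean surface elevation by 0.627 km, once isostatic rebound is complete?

3.97 km

Net drop Δ = e − u = e − e ρ_c/ρ_m = e (ρ_m − ρ_c)/ρ_m.
e = Δ ρ_m/(ρ_m − ρ_c) = 0.627 km × 3.36/0.53 = 3.97 km.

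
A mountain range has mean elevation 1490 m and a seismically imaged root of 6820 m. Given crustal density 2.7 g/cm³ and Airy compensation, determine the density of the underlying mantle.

3.29 g/cm³

Airy balance: ρ_c h = (ρ_m − ρ_c) r → ρ_m = ρ_c (1 + h/r).
ρ_m = 2.7 × (1 + 1490 m/6820 m) = 3.29 g/cm³.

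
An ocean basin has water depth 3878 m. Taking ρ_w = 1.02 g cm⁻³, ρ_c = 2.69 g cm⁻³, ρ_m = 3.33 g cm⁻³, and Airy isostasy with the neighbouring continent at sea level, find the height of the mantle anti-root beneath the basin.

10100 m

By Archimedes' principle applied to the lithosphere: replacing crust with seawater at the top is compensated by replacing crust with mantle at the base: d (ρ_c − ρ_w) = a (ρ_m − ρ_c).
a = d (ρ_c − ρ_w)/(ρ_m − ρ_c) = 3878 m × 1.67/0.64 = 10100 m.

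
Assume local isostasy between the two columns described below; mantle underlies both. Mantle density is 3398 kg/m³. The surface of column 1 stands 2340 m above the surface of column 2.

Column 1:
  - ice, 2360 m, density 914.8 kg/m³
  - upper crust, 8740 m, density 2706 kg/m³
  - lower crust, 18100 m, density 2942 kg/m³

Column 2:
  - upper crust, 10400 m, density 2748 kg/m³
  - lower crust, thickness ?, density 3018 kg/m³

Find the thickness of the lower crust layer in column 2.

Take the compensation level at the base of the deeper column (depth z_c below the surface of column 1) and equate Σ ρ_i t_i down to z_c; mantle fills any gap and the z_c terms cancel.
Column 1: 2360×914.8 + 8740×2706 + 18100×2942 + (z_c − 29200)×3398
Column 2: 2340×0 + 10400×2748 + x×3018 + (z_c − 2340 − 10400 − x)×3398
The z_c×3398 term appears on both sides and cancels. Collect the known terms of each column as K = Σ(ρt)_known − 3398 × (depth of known layers): K_1 = 79059568 − 3398×29200 = −20162032; K_2 = 28579200 − 3398×(2340 + 10400) = −14711320.
Balance: K_1 = K_2 − x×(3398 − 3018), so x = (K_2 − K_1)/(3398 − 3018) = 5450710/380 = 14300 m.

14300 m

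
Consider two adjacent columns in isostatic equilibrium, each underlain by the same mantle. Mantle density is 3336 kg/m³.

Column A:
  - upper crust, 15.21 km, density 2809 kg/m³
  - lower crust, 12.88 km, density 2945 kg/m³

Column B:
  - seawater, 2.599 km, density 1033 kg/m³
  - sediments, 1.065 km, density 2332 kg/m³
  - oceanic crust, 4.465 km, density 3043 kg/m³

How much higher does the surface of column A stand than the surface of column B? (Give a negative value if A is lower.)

For any compensation level in the mantle, the mantle terms cancel and isostasy reduces to e = (Σt_A − Σt_B) − (Σ(ρt)_A − Σ(ρt)_B) / ρ_m.
Σt_A = 28.09 km; Σt_B = 8.129 km; Σ(ρt)_A = 80656.49; Σ(ρt)_B = 18755.342 (in km·kg/m³).
e = (28.09 − 8.129) − (80656.49 − 18755.342) / 3336 = 1.41 km.

1.41 km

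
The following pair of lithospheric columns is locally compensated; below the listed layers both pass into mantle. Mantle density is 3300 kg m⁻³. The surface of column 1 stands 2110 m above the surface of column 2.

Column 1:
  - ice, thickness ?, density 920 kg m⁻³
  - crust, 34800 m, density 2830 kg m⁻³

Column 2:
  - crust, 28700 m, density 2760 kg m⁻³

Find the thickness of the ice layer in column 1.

2570 m

Take the compensation level at the base of the deeper column (depth z_c below the surface of column 1) and equate Σ ρ_i t_i down to z_c; mantle fills any gap and the z_c terms cancel.
Column 1: x×920 + 34800×2830 + (z_c − 34800 − x)×3300
Column 2: 2110×0 + 28700×2760 + (z_c − 2110 − 28700)×3300
The z_c×3300 term appears on both sides and cancels. Collect the known terms of each column as K = Σ(ρt)_known − 3300 × (depth of known layers): K_1 = 98484000 − 3300×34800 = −16356000; K_2 = 79212000 − 3300×(2110 + 28700) = −22461000.
Balance: K_1 − x×(3300 − 920) = K_2, so x = (K_1 − K_2)/(3300 − 920) = 6105000/2380 = 2570 m.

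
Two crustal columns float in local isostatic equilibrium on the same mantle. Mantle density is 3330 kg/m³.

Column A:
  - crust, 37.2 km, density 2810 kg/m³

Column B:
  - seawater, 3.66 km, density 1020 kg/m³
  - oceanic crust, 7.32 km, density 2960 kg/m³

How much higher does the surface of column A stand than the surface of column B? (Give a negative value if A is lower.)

2.46 km

For any compensation level in the mantle, the mantle terms cancel and isostasy reduces to e = (Σt_A − Σt_B) − (Σ(ρt)_A − Σ(ρt)_B) / ρ_m.
Σt_A = 37.2 km; Σt_B = 10.98 km; Σ(ρt)_A = 104532; Σ(ρt)_B = 25400.4 (in km·kg/m³).
e = (37.2 − 10.98) − (104532 − 25400.4) / 3330 = 2.46 km.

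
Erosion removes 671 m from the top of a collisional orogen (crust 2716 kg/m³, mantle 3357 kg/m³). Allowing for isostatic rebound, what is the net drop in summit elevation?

Rebound u = e ρ_c/ρ_m = 671 m × 2716/3357 = 542.9 m.
Net surface drop = e − u = 671 m − 542.9 m = e (ρ_m − ρ_c)/ρ_m = 128 m.

128 m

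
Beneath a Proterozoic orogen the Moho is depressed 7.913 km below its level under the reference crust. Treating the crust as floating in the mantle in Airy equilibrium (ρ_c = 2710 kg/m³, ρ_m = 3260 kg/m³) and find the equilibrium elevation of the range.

1.61 km

Isostatic balance requires: ρ_c h = (ρ_m − ρ_c) r.
h = r (ρ_m − ρ_c) / ρ_c = 7.913 km × (3260 − 2710) / 2710 = 1.61 km.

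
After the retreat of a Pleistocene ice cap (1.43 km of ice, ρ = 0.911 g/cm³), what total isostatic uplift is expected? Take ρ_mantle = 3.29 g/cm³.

0.396 km

Removing the load lets mantle flow back in; uplift u satisfies ρ_ice t = ρ_m u.
u = t ρ_ice/ρ_m = 1.43 km × 0.911/3.29 = 0.396 km.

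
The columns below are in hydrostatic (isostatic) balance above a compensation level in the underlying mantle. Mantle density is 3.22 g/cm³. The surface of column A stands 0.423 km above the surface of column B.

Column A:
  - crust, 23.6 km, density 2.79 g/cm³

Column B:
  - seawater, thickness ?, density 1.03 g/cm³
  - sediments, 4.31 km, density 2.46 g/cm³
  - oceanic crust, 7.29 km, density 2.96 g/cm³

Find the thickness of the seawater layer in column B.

1.65 km

Take the compensation level at the base of the deeper column (depth z_c below the surface of column A) and equate Σ ρ_i t_i down to z_c; mantle fills any gap and the z_c terms cancel.
Column A: 23.6×2.79 + (z_c − 23.6)×3.22
Column B: 0.423×0 + x×1.03 + 4.31×2.46 + 7.29×2.96 + (z_c − 0.423 − 11.6 − x)×3.22
The z_c×3.22 term appears on both sides and cancels. Collect the known terms of each column as K = Σ(ρt)_known − 3.22 × (depth of known layers): K_A = 65.844 − 3.22×23.6 = −10.148; K_B = 32.181 − 3.22×(0.423 + 11.6) = −6.53306.
Balance: K_A = K_B − x×(3.22 − 1.03), so x = (K_B − K_A)/(3.22 − 1.03) = 3.61494/2.19 = 1.65 km.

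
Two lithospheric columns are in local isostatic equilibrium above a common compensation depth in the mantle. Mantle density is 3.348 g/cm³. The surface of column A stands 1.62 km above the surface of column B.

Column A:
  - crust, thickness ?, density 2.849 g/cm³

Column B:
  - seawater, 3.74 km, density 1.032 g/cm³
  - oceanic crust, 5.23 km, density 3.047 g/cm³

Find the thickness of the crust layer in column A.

Take the compensation level at the base of the deeper column (depth z_c below the surface of column A) and equate Σ ρ_i t_i down to z_c; mantle fills any gap and the z_c terms cancel.
Column A: x×2.849 + (z_c − 0 − x)×3.348
Column B: 1.62×0 + 3.74×1.032 + 5.23×3.047 + (z_c − 1.62 − 8.97)×3.348
The z_c×3.348 term appears on both sides and cancels. Collect the known terms of each column as K = Σ(ρt)_known − 3.348 × (depth of known layers): K_A = 0 − 3.348×0 = 0; K_B = 19.79549 − 3.348×(1.62 + 8.97) = −15.65983.
Balance: K_A − x×(3.348 − 2.849) = K_B, so x = (K_A − K_B)/(3.348 − 2.849) = 15.6598/0.499 = 31.4 km.

31.4 km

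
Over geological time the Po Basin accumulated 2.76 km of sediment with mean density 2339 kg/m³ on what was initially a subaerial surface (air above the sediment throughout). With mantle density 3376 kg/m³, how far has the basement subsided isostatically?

Subaerial load: s = t ρ_sed / ρ_m = 2.76 km × 2339/3376 = 1.91 km.

1.91 km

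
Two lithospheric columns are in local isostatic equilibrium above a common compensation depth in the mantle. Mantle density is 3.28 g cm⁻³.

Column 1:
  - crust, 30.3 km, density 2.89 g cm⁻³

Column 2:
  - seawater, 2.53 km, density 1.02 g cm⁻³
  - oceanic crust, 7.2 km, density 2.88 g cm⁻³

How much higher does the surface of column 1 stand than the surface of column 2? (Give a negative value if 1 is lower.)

0.981 km

For any compensation level in the mantle, the mantle terms cancel and isostasy reduces to e = (Σt_1 − Σt_2) − (Σ(ρt)_1 − Σ(ρt)_2) / ρ_m.
Σt_1 = 30.3 km; Σt_2 = 9.73 km; Σ(ρt)_1 = 87.567; Σ(ρt)_2 = 23.3166 (in km·g cm⁻³).
e = (30.3 − 9.73) − (87.567 − 23.3166) / 3.28 = 0.981 km.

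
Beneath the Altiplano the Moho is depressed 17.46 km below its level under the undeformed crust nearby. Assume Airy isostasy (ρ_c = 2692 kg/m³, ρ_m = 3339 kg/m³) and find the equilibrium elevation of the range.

4.2 km

For local isostatic compensation: ρ_c h = (ρ_m − ρ_c) r.
h = r (ρ_m − ρ_c) / ρ_c = 17.46 km × (3339 − 2692) / 2692 = 4.2 km.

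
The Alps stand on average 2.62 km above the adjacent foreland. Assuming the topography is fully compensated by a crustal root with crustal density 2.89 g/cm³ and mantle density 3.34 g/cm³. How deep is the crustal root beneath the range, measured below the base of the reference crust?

Isostatic balance requires: the weight of the topography is balanced by the buoyancy of the root, ρ_c h = (ρ_m − ρ_c) r.
r = h · ρ_c / (ρ_m − ρ_c) = 2.62 km × 2.89 / (3.34 − 2.89) = 16.8 km.

16.8 km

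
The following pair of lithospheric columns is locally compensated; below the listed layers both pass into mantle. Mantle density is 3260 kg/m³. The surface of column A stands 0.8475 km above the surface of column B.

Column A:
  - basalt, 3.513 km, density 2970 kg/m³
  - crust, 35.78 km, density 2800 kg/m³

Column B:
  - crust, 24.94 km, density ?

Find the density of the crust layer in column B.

Take the compensation level at the base of the deeper column (depth z_c below the surface of column A) and equate Σ ρ_i t_i down to z_c; mantle fills any gap and the z_c terms cancel.
Column A: 3.513×2970 + 35.78×2800 + (z_c − 39.293)×3260
Column B: 0.8475×0 + 24.94×ρ + (z_c − 0.8475 − 24.94)×3260
The z_c×3260 term appears on both sides and cancels. Collect the known terms of each column as K = Σ(ρt)_known − 3260 × (depth of known layers): K_A = 110617.61 − 3260×39.293 = −17477.57; K_B = 0 − 3260×(0.8475 + 24.94) = −84067.25.
Balance: K_A = K_B + 24.94×ρ, so ρ = (K_A − K_B)/24.94 = 66589.7/24.94 = 2670 kg/m³.

2670 kg/m³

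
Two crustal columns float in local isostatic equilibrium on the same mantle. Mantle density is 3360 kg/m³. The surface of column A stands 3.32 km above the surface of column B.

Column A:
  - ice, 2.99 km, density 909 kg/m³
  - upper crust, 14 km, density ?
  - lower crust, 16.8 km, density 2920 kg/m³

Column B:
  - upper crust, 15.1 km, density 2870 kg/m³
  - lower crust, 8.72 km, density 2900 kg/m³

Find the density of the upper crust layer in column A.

Take the compensation level at the base of the deeper column (depth z_c below the surface of column A) and equate Σ ρ_i t_i down to z_c; mantle fills any gap and the z_c terms cancel.
Column A: 2.99×909 + 14×ρ + 16.8×2920 + (z_c − 33.79)×3360
Column B: 3.32×0 + 15.1×2870 + 8.72×2900 + (z_c − 3.32 − 23.82)×3360
The z_c×3360 term appears on both sides and cancels. Collect the known terms of each column as K = Σ(ρt)_known − 3360 × (depth of known layers): K_A = 51773.91 − 3360×33.79 = −61760.49; K_B = 68625 − 3360×(3.32 + 23.82) = −22565.4.
Balance: K_A + 14×ρ = K_B, so ρ = (K_B − K_A)/14 = 39195.1/14 = 2800 kg/m³.

2800 kg/m³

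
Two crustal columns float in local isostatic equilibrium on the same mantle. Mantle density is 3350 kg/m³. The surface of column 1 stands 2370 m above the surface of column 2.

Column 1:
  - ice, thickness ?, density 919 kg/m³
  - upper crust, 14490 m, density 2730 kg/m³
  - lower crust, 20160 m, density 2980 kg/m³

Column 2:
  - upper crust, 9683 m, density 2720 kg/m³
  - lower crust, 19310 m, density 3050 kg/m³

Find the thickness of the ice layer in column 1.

1390 m

Take the compensation level at the base of the deeper column (depth z_c below the surface of column 1) and equate Σ ρ_i t_i down to z_c; mantle fills any gap and the z_c terms cancel.
Column 1: x×919 + 14490×2730 + 20160×2980 + (z_c − 34650 − x)×3350
Column 2: 2370×0 + 9683×2720 + 19310×3050 + (z_c − 2370 − 28993)×3350
The z_c×3350 term appears on both sides and cancels. Collect the known terms of each column as K = Σ(ρt)_known − 3350 × (depth of known layers): K_1 = 99634500 − 3350×34650 = −16443000; K_2 = 85233260 − 3350×(2370 + 28993) = −19832790.
Balance: K_1 − x×(3350 − 919) = K_2, so x = (K_1 − K_2)/(3350 − 919) = 3389790/2431 = 1390 m.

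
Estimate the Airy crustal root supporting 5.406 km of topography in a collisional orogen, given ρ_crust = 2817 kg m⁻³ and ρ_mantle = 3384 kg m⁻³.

By Archimedes' principle applied to the lithosphere: the weight of the topography is balanced by the buoyancy of the root, ρ_c h = (ρ_m − ρ_c) r.
r = h · ρ_c / (ρ_m − ρ_c) = 5.406 km × 2817 / (3384 − 2817) = 26.9 km.

26.9 km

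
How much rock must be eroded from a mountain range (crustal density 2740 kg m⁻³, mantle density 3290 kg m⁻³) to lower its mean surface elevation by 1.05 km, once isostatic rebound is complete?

6.28 km

Net drop Δ = e − u = e − e ρ_c/ρ_m = e (ρ_m − ρ_c)/ρ_m.
e = Δ ρ_m/(ρ_m − ρ_c) = 1.05 km × 3290/550 = 6.28 km.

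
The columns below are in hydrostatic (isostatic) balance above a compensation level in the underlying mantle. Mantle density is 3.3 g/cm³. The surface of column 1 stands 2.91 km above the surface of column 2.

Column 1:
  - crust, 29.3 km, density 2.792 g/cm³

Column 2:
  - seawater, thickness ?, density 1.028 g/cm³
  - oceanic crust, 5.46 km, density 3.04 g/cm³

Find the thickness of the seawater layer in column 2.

Take the compensation level at the base of the deeper column (depth z_c below the surface of column 1) and equate Σ ρ_i t_i down to z_c; mantle fills any gap and the z_c terms cancel.
Column 1: 29.3×2.792 + (z_c − 29.3)×3.3
Column 2: 2.91×0 + x×1.028 + 5.46×3.04 + (z_c − 2.91 − 5.46 − x)×3.3
The z_c×3.3 term appears on both sides and cancels. Collect the known terms of each column as K = Σ(ρt)_known − 3.3 × (depth of known layers): K_1 = 81.8056 − 3.3×29.3 = −14.8844; K_2 = 16.5984 − 3.3×(2.91 + 5.46) = −11.0226.
Balance: K_1 = K_2 − x×(3.3 − 1.028), so x = (K_2 − K_1)/(3.3 − 1.028) = 3.8618/2.272 = 1.7 km.

1.7 km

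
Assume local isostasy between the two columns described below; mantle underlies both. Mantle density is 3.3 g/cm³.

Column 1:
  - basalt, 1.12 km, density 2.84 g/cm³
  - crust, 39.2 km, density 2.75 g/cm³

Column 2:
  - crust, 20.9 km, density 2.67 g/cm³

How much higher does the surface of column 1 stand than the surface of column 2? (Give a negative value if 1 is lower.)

2.7 km

For any compensation level in the mantle, the mantle terms cancel and isostasy reduces to e = (Σt_1 − Σt_2) − (Σ(ρt)_1 − Σ(ρt)_2) / ρ_m.
Σt_1 = 40.32 km; Σt_2 = 20.9 km; Σ(ρt)_1 = 110.9808; Σ(ρt)_2 = 55.803 (in km·g/cm³).
e = (40.32 − 20.9) − (110.9808 − 55.803) / 3.3 = 2.7 km.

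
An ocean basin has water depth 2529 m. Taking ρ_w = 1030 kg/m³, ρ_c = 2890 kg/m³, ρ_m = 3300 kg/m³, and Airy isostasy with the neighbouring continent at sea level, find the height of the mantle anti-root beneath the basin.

11500 m

Isostatic balance requires: replacing crust with seawater at the top is compensated by replacing crust with mantle at the base: d (ρ_c − ρ_w) = a (ρ_m − ρ_c).
a = d (ρ_c − ρ_w)/(ρ_m − ρ_c) = 2529 m × 1860/410 = 11500 m.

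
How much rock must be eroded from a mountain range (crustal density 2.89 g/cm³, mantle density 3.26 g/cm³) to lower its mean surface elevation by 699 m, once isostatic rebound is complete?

Net drop Δ = e − u = e − e ρ_c/ρ_m = e (ρ_m − ρ_c)/ρ_m.
e = Δ ρ_m/(ρ_m − ρ_c) = 699 m × 3.26/0.37 = 6160 m.

6160 m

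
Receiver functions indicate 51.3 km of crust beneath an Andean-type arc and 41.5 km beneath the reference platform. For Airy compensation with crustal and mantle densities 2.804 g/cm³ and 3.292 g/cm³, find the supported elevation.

Excess crust Δ = 51.3 km − 41.5 km = 9.8 km, split between elevation h and root r with h + r = Δ.
Airy balance ρ_c h = (ρ_m − ρ_c) r gives r = h ρ_c/(ρ_m − ρ_c), so h (1 + ρ_c/(ρ_m − ρ_c)) = Δ, i.e. h = Δ (ρ_m − ρ_c)/ρ_m.
h = 9.8 km × 0.488/3.292 = 1.45 km.

1.45 km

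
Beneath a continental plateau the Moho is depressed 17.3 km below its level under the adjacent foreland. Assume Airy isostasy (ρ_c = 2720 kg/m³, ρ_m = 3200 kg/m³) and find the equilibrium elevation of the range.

In Airy isostatic equilibrium: ρ_c h = (ρ_m − ρ_c) r.
h = r (ρ_m − ρ_c) / ρ_c = 17.3 km × (3200 − 2720) / 2720 = 3.05 km.

3.05 km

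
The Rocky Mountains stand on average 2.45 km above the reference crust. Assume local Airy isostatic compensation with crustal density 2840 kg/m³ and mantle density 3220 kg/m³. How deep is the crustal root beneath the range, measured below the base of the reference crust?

Balancing pressure at the compensation depth: the weight of the topography is balanced by the buoyancy of the root, ρ_c h = (ρ_m − ρ_c) r.
r = h · ρ_c / (ρ_m − ρ_c) = 2.45 km × 2840 / (3220 − 2840) = 18.3 km.

18.3 km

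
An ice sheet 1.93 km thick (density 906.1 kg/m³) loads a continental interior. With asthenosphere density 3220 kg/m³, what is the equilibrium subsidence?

0.543 km

Equating mass per unit area of the two columns: the ice load ρ_ice t is balanced by mantle displaced below, ρ_m s.
s = t ρ_ice / ρ_m = 1.93 km × 906.1/3220 = 0.543 km.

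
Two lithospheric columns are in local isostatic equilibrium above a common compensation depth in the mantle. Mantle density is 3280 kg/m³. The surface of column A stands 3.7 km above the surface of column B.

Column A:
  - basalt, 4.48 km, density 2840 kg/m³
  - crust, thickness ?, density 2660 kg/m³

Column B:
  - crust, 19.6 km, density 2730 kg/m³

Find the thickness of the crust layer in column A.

33.8 km

Take the compensation level at the base of the deeper column (depth z_c below the surface of column A) and equate Σ ρ_i t_i down to z_c; mantle fills any gap and the z_c terms cancel.
Column A: 4.48×2840 + x×2660 + (z_c − 4.48 − x)×3280
Column B: 3.7×0 + 19.6×2730 + (z_c − 3.7 − 19.6)×3280
The z_c×3280 term appears on both sides and cancels. Collect the known terms of each column as K = Σ(ρt)_known − 3280 × (depth of known layers): K_A = 12723.2 − 3280×4.48 = −1971.2; K_B = 53508 − 3280×(3.7 + 19.6) = −22916.
Balance: K_A − x×(3280 − 2660) = K_B, so x = (K_A − K_B)/(3280 − 2660) = 20944.8/620 = 33.8 km.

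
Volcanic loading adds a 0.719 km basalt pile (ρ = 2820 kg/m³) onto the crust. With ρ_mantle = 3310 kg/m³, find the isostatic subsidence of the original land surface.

0.613 km

Subaerial loading: s = t ρ_load / ρ_m.
s = 0.719 km × 2820/3310 = 0.613 km.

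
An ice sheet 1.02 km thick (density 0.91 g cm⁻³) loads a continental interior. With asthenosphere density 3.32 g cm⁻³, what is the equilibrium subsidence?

0.28 km

Equating mass per unit area of the two columns: the ice load ρ_ice t is balanced by mantle displaced below, ρ_m s.
s = t ρ_ice / ρ_m = 1.02 km × 0.91/3.32 = 0.28 km.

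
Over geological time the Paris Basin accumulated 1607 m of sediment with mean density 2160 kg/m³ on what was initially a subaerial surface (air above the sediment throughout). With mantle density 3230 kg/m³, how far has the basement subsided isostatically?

Subaerial load: s = t ρ_sed / ρ_m = 1607 m × 2160/3230 = 1070 m.

1070 m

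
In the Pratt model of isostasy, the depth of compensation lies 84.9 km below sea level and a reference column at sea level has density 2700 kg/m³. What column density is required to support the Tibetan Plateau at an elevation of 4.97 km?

Pratt balance: ρ_ref D = ρ (D + h).
ρ = ρ_ref D/(D + h) = 2700 × 84.9 km/(84.9 km + 4.97 km) = 2550 kg/m³.

2550 kg/m³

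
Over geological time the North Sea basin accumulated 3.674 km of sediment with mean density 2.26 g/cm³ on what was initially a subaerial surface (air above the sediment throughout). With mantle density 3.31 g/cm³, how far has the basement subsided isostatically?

2.51 km

Subaerial load: s = t ρ_sed / ρ_m = 3.674 km × 2.26/3.31 = 2.51 km.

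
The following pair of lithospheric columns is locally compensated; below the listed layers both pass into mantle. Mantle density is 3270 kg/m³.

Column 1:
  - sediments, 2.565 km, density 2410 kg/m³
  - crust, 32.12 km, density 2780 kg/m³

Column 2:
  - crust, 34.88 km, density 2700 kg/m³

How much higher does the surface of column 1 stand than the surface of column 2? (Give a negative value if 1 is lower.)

For any compensation level in the mantle, the mantle terms cancel and isostasy reduces to e = (Σt_1 − Σt_2) − (Σ(ρt)_1 − Σ(ρt)_2) / ρ_m.
Σt_1 = 34.685 km; Σt_2 = 34.88 km; Σ(ρt)_1 = 95475.25; Σ(ρt)_2 = 94176 (in km·kg/m³).
e = (34.685 − 34.88) − (95475.25 − 94176) / 3270 = −0.592 km.

−0.592 km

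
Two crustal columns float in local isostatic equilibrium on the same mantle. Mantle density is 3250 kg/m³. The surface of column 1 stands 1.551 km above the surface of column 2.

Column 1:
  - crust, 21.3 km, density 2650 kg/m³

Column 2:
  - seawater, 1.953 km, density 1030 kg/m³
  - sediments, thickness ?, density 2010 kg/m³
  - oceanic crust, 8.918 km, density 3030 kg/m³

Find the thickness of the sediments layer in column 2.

Take the compensation level at the base of the deeper column (depth z_c below the surface of column 1) and equate Σ ρ_i t_i down to z_c; mantle fills any gap and the z_c terms cancel.
Column 1: 21.3×2650 + (z_c − 21.3)×3250
Column 2: 1.551×0 + 1.953×1030 + x×2010 + 8.918×3030 + (z_c − 1.551 − 10.871 − x)×3250
The z_c×3250 term appears on both sides and cancels. Collect the known terms of each column as K = Σ(ρt)_known − 3250 × (depth of known layers): K_1 = 56445 − 3250×21.3 = −12780; K_2 = 29033.13 − 3250×(1.551 + 10.871) = −11338.37.
Balance: K_1 = K_2 − x×(3250 − 2010), so x = (K_2 − K_1)/(3250 − 2010) = 1441.63/1240 = 1.16 km.

1.16 km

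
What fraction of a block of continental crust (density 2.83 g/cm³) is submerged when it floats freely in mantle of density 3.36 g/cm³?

Submerged fraction = ρ_obj/ρ_fluid = 2.83/3.36 = 0.842.

0.842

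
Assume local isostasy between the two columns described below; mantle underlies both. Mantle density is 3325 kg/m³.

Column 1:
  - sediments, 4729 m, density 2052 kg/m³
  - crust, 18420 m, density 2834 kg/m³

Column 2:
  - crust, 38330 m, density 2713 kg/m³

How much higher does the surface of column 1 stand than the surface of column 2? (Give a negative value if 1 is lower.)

−2520 m

For any compensation level in the mantle, the mantle terms cancel and isostasy reduces to e = (Σt_1 − Σt_2) − (Σ(ρt)_1 − Σ(ρt)_2) / ρ_m.
Σt_1 = 23149 m; Σt_2 = 38330 m; Σ(ρt)_1 = 61906188; Σ(ρt)_2 = 103989290 (in m·kg/m³).
e = (23149 − 38330) − (61906188 − 103989290) / 3325 = −2520 m.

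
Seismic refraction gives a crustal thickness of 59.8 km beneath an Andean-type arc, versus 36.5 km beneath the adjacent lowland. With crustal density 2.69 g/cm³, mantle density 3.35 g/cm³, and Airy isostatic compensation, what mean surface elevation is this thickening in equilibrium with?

Excess crust Δ = 59.8 km − 36.5 km = 23.3 km, split between elevation h and root r with h + r = Δ.
Airy balance ρ_c h = (ρ_m − ρ_c) r gives r = h ρ_c/(ρ_m − ρ_c), so h (1 + ρ_c/(ρ_m − ρ_c)) = Δ, i.e. h = Δ (ρ_m − ρ_c)/ρ_m.
h = 23.3 km × 0.66/3.35 = 4.59 km.

4.59 km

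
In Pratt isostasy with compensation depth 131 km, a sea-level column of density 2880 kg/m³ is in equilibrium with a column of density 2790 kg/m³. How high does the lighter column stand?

ρ_ref D = ρ (D + h) → h = D (ρ_ref − ρ)/ρ.
h = 131 km × (2880 − 2790)/2790 = 4.23 km.

4.23 km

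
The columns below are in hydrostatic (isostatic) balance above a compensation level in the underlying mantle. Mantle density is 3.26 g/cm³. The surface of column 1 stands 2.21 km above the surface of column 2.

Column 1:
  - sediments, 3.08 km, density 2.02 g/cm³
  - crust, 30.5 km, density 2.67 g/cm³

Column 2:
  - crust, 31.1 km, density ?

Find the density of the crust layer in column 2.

Take the compensation level at the base of the deeper column (depth z_c below the surface of column 1) and equate Σ ρ_i t_i down to z_c; mantle fills any gap and the z_c terms cancel.
Column 1: 3.08×2.02 + 30.5×2.67 + (z_c − 33.58)×3.26
Column 2: 2.21×0 + 31.1×ρ + (z_c − 2.21 − 31.1)×3.26
The z_c×3.26 term appears on both sides and cancels. Collect the known terms of each column as K = Σ(ρt)_known − 3.26 × (depth of known layers): K_1 = 87.6566 − 3.26×33.58 = −21.8142; K_2 = 0 − 3.26×(2.21 + 31.1) = −108.5906.
Balance: K_1 = K_2 + 31.1×ρ, so ρ = (K_1 − K_2)/31.1 = 86.7764/31.1 = 2.79 g/cm³.

2.79 g/cm³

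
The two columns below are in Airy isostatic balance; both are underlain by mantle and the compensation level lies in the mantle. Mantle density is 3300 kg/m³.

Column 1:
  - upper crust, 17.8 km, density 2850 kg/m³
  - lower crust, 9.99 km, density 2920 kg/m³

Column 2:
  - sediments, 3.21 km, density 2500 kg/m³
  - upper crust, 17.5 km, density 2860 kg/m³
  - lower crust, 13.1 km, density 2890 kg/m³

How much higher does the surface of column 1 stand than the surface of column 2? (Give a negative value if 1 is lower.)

−1.16 km

For any compensation level in the mantle, the mantle terms cancel and isostasy reduces to e = (Σt_1 − Σt_2) − (Σ(ρt)_1 − Σ(ρt)_2) / ρ_m.
Σt_1 = 27.79 km; Σt_2 = 33.81 km; Σ(ρt)_1 = 79900.8; Σ(ρt)_2 = 95934 (in km·kg/m³).
e = (27.79 − 33.81) − (79900.8 − 95934) / 3300 = −1.16 km.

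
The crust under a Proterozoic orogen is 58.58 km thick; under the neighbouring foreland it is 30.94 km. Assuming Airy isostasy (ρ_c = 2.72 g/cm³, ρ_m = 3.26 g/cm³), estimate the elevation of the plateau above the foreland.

4.58 km

Excess crust Δ = 58.58 km − 30.94 km = 27.64 km, split between elevation h and root r with h + r = Δ.
Airy balance ρ_c h = (ρ_m − ρ_c) r gives r = h ρ_c/(ρ_m − ρ_c), so h (1 + ρ_c/(ρ_m − ρ_c)) = Δ, i.e. h = Δ (ρ_m − ρ_c)/ρ_m.
h = 27.64 km × 0.54/3.26 = 4.58 km.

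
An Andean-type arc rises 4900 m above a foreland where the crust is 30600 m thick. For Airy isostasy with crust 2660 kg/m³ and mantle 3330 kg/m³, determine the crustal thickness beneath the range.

55000 m

Root depth r = h ρ_c / (ρ_m − ρ_c) = 4900 m × 2660 / 670 = 19450 m.
Total thickness = T + h + r = 30600 m + 4900 m + 19450 m = 55000 m.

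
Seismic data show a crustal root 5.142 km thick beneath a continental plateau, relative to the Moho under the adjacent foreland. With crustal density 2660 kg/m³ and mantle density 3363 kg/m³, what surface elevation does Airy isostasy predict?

Equating mass per unit area of the two columns: ρ_c h = (ρ_m − ρ_c) r.
h = r (ρ_m − ρ_c) / ρ_c = 5.142 km × (3363 − 2660) / 2660 = 1.36 km.

1.36 km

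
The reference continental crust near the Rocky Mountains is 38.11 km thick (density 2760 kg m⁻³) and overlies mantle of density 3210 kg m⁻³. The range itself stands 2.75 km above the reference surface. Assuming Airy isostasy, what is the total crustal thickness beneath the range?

57.7 km

Root depth r = h ρ_c / (ρ_m − ρ_c) = 2.75 km × 2760 / 450 = 16.87 km.
Total thickness = T + h + r = 38.11 km + 2.75 km + 16.87 km = 57.7 km.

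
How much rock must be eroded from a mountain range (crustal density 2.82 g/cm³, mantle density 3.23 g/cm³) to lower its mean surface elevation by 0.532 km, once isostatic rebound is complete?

4.19 km

Net drop Δ = e − u = e − e ρ_c/ρ_m = e (ρ_m − ρ_c)/ρ_m.
e = Δ ρ_m/(ρ_m − ρ_c) = 0.532 km × 3.23/0.41 = 4.19 km.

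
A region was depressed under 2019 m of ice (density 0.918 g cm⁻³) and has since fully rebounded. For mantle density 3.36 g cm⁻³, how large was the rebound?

Removing the load lets mantle flow back in; uplift u satisfies ρ_ice t = ρ_m u.
u = t ρ_ice/ρ_m = 2019 m × 0.918/3.36 = 552 m.

552 m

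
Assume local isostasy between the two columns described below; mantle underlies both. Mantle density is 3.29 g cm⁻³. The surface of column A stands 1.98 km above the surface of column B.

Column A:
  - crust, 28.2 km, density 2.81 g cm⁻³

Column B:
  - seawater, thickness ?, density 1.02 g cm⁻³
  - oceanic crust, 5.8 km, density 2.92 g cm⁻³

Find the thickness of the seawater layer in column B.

Take the compensation level at the base of the deeper column (depth z_c below the surface of column A) and equate Σ ρ_i t_i down to z_c; mantle fills any gap and the z_c terms cancel.
Column A: 28.2×2.81 + (z_c − 28.2)×3.29
Column B: 1.98×0 + x×1.02 + 5.8×2.92 + (z_c − 1.98 − 5.8 − x)×3.29
The z_c×3.29 term appears on both sides and cancels. Collect the known terms of each column as K = Σ(ρt)_known − 3.29 × (depth of known layers): K_A = 79.242 − 3.29×28.2 = −13.536; K_B = 16.936 − 3.29×(1.98 + 5.8) = −8.6602.
Balance: K_A = K_B − x×(3.29 − 1.02), so x = (K_B − K_A)/(3.29 − 1.02) = 4.8758/2.27 = 2.15 km.

2.15 km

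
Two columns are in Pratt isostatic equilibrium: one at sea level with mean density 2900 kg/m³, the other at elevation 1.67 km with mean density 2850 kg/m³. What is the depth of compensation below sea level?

95.2 km

ρ_ref D = ρ (D + h) → D (ρ_ref − ρ) = ρ h.
D = ρ h/(ρ_ref − ρ) = 2850 × 1.67 km/(2900 − 2850) = 95.2 km.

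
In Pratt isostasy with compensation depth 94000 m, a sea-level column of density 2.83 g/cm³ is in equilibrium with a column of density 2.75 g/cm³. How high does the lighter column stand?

2730 m

ρ_ref D = ρ (D + h) → h = D (ρ_ref − ρ)/ρ.
h = 94000 m × (2.83 − 2.75)/2.75 = 2730 m.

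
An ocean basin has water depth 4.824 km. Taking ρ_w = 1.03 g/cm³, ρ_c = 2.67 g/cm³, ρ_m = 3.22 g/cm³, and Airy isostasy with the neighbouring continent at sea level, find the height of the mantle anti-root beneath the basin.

14.4 km

For local isostatic compensation: replacing crust with seawater at the top is compensated by replacing crust with mantle at the base: d (ρ_c − ρ_w) = a (ρ_m − ρ_c).
a = d (ρ_c − ρ_w)/(ρ_m − ρ_c) = 4.824 km × 1.64/0.55 = 14.4 km.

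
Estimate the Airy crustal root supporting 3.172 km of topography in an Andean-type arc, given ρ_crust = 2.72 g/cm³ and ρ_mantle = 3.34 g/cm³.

Balancing pressure at the compensation depth: the weight of the topography is balanced by the buoyancy of the root, ρ_c h = (ρ_m − ρ_c) r.
r = h · ρ_c / (ρ_m − ρ_c) = 3.172 km × 2.72 / (3.34 − 2.72) = 13.9 km.

13.9 km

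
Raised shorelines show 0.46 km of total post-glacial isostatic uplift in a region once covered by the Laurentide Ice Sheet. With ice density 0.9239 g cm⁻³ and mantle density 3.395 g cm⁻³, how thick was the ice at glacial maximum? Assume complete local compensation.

1.69 km

u = t ρ_ice/ρ_m → t = u ρ_m/ρ_ice = 0.46 km × 3.395/0.9239 = 1.69 km.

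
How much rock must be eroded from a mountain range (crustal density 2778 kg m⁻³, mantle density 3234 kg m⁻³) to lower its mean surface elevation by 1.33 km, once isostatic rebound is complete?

9.43 km

Net drop Δ = e − u = e − e ρ_c/ρ_m = e (ρ_m − ρ_c)/ρ_m.
e = Δ ρ_m/(ρ_m − ρ_c) = 1.33 km × 3234/456 = 9.43 km.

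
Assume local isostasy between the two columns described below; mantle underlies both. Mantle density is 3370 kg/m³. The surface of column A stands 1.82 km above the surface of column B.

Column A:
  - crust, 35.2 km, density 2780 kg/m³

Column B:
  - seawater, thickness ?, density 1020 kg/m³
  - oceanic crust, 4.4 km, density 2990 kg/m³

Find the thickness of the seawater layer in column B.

5.52 km

Take the compensation level at the base of the deeper column (depth z_c below the surface of column A) and equate Σ ρ_i t_i down to z_c; mantle fills any gap and the z_c terms cancel.
Column A: 35.2×2780 + (z_c − 35.2)×3370
Column B: 1.82×0 + x×1020 + 4.4×2990 + (z_c − 1.82 − 4.4 − x)×3370
The z_c×3370 term appears on both sides and cancels. Collect the known terms of each column as K = Σ(ρt)_known − 3370 × (depth of known layers): K_A = 97856 − 3370×35.2 = −20768; K_B = 13156 − 3370×(1.82 + 4.4) = −7805.4.
Balance: K_A = K_B − x×(3370 − 1020), so x = (K_B − K_A)/(3370 − 1020) = 12962.6/2350 = 5.52 km.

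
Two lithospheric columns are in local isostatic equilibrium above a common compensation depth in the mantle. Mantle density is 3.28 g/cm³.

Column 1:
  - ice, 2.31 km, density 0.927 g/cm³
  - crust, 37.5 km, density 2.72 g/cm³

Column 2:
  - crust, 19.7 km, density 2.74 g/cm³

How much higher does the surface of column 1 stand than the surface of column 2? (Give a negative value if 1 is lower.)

4.82 km

For any compensation level in the mantle, the mantle terms cancel and isostasy reduces to e = (Σt_1 − Σt_2) − (Σ(ρt)_1 − Σ(ρt)_2) / ρ_m.
Σt_1 = 39.81 km; Σt_2 = 19.7 km; Σ(ρt)_1 = 104.14137; Σ(ρt)_2 = 53.978 (in km·g/cm³).
e = (39.81 − 19.7) − (104.14137 − 53.978) / 3.28 = 4.82 km.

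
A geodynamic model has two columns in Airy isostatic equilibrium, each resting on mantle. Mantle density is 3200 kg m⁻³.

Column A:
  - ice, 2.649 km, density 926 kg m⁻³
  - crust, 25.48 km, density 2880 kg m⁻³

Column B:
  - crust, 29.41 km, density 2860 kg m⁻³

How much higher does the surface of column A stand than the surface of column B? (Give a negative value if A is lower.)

1.31 km

For any compensation level in the mantle, the mantle terms cancel and isostasy reduces to e = (Σt_A − Σt_B) − (Σ(ρt)_A − Σ(ρt)_B) / ρ_m.
Σt_A = 28.129 km; Σt_B = 29.41 km; Σ(ρt)_A = 75835.374; Σ(ρt)_B = 84112.6 (in km·kg m⁻³).
e = (28.129 − 29.41) − (75835.374 − 84112.6) / 3200 = 1.31 km.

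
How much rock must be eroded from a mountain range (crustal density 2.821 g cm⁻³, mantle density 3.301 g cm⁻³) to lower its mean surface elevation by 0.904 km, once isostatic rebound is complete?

Net drop Δ = e − u = e − e ρ_c/ρ_m = e (ρ_m − ρ_c)/ρ_m.
e = Δ ρ_m/(ρ_m − ρ_c) = 0.904 km × 3.301/0.48 = 6.22 km.

6.22 km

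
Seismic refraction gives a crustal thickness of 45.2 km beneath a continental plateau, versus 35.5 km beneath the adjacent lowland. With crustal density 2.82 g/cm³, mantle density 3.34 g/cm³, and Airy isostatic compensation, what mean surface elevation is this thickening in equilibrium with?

1.51 km

Excess crust Δ = 45.2 km − 35.5 km = 9.7 km, split between elevation h and root r with h + r = Δ.
Airy balance ρ_c h = (ρ_m − ρ_c) r gives r = h ρ_c/(ρ_m − ρ_c), so h (1 + ρ_c/(ρ_m − ρ_c)) = Δ, i.e. h = Δ (ρ_m − ρ_c)/ρ_m.
h = 9.7 km × 0.52/3.34 = 1.51 km.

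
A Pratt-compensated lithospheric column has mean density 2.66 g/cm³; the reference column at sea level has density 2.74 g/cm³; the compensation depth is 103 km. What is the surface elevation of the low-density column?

3.1 km

ρ_ref D = ρ (D + h) → h = D (ρ_ref − ρ)/ρ.
h = 103 km × (2.74 − 2.66)/2.66 = 3.1 km.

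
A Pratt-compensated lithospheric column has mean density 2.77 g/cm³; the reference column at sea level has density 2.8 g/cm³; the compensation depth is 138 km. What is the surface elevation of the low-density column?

1.49 km

ρ_ref D = ρ (D + h) → h = D (ρ_ref − ρ)/ρ.
h = 138 km × (2.8 − 2.77)/2.77 = 1.49 km.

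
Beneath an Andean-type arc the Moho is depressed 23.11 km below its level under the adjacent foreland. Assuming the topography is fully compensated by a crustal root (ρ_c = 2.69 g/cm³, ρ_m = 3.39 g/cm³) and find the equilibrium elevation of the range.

6.01 km

For local isostatic compensation: ρ_c h = (ρ_m − ρ_c) r.
h = r (ρ_m − ρ_c) / ρ_c = 23.11 km × (3.39 − 2.69) / 2.69 = 6.01 km.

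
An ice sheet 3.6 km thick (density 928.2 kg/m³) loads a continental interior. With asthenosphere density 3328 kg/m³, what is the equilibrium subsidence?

By Archimedes' principle applied to the lithosphere: the ice load ρ_ice t is balanced by mantle displaced below, ρ_m s.
s = t ρ_ice / ρ_m = 3.6 km × 928.2/3328 = 1 km.

1 km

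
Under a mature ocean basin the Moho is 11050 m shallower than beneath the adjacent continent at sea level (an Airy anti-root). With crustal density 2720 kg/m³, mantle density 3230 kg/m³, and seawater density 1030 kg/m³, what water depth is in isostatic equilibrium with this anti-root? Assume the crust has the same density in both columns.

3330 m

Replacing a thickness d of crust by seawater at the top must be balanced by replacing crust with mantle at the base: d (ρ_c − ρ_w) = a (ρ_m − ρ_c).
d = a (ρ_m − ρ_c)/(ρ_c − ρ_w) = 11050 m × 510/1690 = 3330 m.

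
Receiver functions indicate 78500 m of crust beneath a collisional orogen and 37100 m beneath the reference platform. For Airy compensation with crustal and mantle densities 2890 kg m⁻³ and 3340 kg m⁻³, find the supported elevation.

Excess crust Δ = 78500 m − 37100 m = 41400 m, split between elevation h and root r with h + r = Δ.
Airy balance ρ_c h = (ρ_m − ρ_c) r gives r = h ρ_c/(ρ_m − ρ_c), so h (1 + ρ_c/(ρ_m − ρ_c)) = Δ, i.e. h = Δ (ρ_m − ρ_c)/ρ_m.
h = 41400 m × 450/3340 = 5580 m.

5580 m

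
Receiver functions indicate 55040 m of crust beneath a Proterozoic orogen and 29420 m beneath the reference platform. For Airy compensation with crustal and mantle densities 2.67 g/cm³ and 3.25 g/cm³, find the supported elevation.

Excess crust Δ = 55040 m − 29420 m = 25620 m, split between elevation h and root r with h + r = Δ.
Airy balance ρ_c h = (ρ_m − ρ_c) r gives r = h ρ_c/(ρ_m − ρ_c), so h (1 + ρ_c/(ρ_m − ρ_c)) = Δ, i.e. h = Δ (ρ_m − ρ_c)/ρ_m.
h = 25620 m × 0.58/3.25 = 4570 m.

4570 m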